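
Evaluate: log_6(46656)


We need the exponent such that 6^? = 46656
6^6 = 46656
Therefore log_6(46656) = 6

6


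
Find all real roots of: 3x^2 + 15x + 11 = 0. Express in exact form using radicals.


Using the quadratic formula: x = (-b ± sqrt(b^2 - 4ac)) / (2a)
Here a = 3, b = 15, c = 11
Discriminant = b^2 - 4ac = 15^2 - 4(3)(11) = 225 - 132 = 93
Since discriminant = 93 > 0, there are two real roots.
x = (-15 ± sqrt(93)) / 6
Numerically: x ≈ -0.8927 or x ≈ -4.1073

x = (-15 + sqrt(93)) / 6 or x = (-15 - sqrt(93)) / 6


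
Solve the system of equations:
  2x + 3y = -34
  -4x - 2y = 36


Using Cramer's rule:
Determinant D = (2)(-2) - (-4)(3) = -4 + 12 = 8
Dx = (-34)(-2) - (36)(3) = 68 - 108 = -40
Dy = (2)(36) - (-4)(-34) = 72 - 136 = -64
x = Dx/D = -40/8 = -5
y = Dy/D = -64/8 = -8

x = -5, y = -8


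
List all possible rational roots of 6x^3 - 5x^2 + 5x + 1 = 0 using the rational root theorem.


Rational root theorem: possible roots are ±p/q where:
  p divides the constant term (1): p ∈ {1}
  q divides the leading coefficient (6): q ∈ {1, 2, 3, 6}

All possible rational roots: -1, -1/2, -1/3, -1/6, 1/6, 1/3, 1/2, 1

-1, -1/2, -1/3, -1/6, 1/6, 1/3, 1/2, 1


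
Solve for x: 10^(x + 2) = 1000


Express both sides with the same base.
1000 = 10^3
Since the bases match, equate exponents: x + 2 = 3
So x = 3 - (2) = 1

x = 1


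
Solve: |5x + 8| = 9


An absolute value equation |expr| = 9 gives two cases:
Case 1: 5x + 8 = 9
  5x = 1, so x = 1/5
Case 2: 5x + 8 = -9
  5x = -17, so x = -17/5

x = -17/5, x = 1/5


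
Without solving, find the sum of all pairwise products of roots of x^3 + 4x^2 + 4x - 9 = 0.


By Vieta's formulas for x^3 + bx^2 + cx + d = 0:
  r1 + r2 + r3 = -b/a = -4
  r1*r2 + r1*r3 + r2*r3 = c/a = 4
  r1*r2*r3 = -d/a = 9


Sum of pairwise products = 4


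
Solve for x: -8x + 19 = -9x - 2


Starting with: -8x + 19 = -9x - 2
Move all x terms to left: (-8 + 9)x = -2 - 19
Simplify: x = -21
Divide both sides by 1: x = -21

x = -21


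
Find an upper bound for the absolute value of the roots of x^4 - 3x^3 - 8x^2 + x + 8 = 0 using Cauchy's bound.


Cauchy's bound: all roots r satisfy |r| <= 1 + max(|a_i/a_n|) for i = 0,...,n-1
where a_n is the leading coefficient.

Coefficients: [1, -3, -8, 1, 8]
Leading coefficient a_n = 1
Ratios |a_i/a_n|: 3, 8, 1, 8
Maximum ratio: 8
Cauchy's bound: |r| <= 1 + 8 = 9

Upper bound = 9


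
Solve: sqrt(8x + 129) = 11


Square both sides: 8x + 129 = 11^2 = 121
8x = 121 - 129 = -8
x = -1
Check: sqrt(8*(-1) + 129) = sqrt(121) = 11 ✓

x = -1


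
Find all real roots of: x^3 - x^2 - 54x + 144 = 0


Let p(x) = x^3 - x^2 - 54x + 144. By the rational root theorem (leading coefficient 1), any rational root is an integer divisor of 144: try ±1, ±2, ... in turn.
Test x = 1: value = 90 ≠ 0.
Test x = -1: value = 196 ≠ 0.
Test x = 2: value = 40 ≠ 0.
Test x = -2: value = 240 ≠ 0.
Test x = 3: value = 0 ✓, so (x - 3) is a factor.
Synthetic division by (x - 3): bring down 1; 1(3) - 1 = 2; 2(3) - 54 = -48; (-48)(3) + 144 = 0 → quotient x^2 + 2x - 48, remainder 0.
Solve the quadratic x^2 + 2x - 48 = 0: discriminant = 2^2 - 4(1)(-48) = 4 + 192 = 196.
sqrt(196) = 14, so x = (-2 ± 14)/2: x = 6 or x = -8.

x = -8, x = 3, x = 6


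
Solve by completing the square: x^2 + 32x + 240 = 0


Start: x^2 + 32x + 240 = 0
Move constant: x^2 + 32x = -240
Half of 32 is 16, squared is 256
Add 256 to both sides: x^2 + 32x + 256 = 16
(x + 16)^2 = 16
x + 16 = ±4
x = -16 + 4 = -12 or x = -16 - 4 = -20

x = -20, x = -12


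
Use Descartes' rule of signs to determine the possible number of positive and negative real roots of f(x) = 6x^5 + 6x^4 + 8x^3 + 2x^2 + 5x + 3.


Descartes' rule of signs:

For positive roots, count sign changes in f(x) = 6x^5 + 6x^4 + 8x^3 + 2x^2 + 5x + 3:
Signs of coefficients: +, +, +, +, +, +
Number of sign changes: 0
Possible positive real roots: 0

For negative roots, examine f(-x) = -6x^5 + 6x^4 - 8x^3 + 2x^2 - 5x + 3:
Signs of coefficients: -, +, -, +, -, +
Number of sign changes: 5
Possible negative real roots: 5, 3, 1

Positive roots: 0; Negative roots: 5 or 3 or 1


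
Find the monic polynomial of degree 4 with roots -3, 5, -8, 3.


A monic polynomial with roots -3, 5, -8, 3 is:
p(x) = (x + 3)(x - 5)(x + 8)(x - 3)
After multiplying by (x + 3): x + 3
After multiplying by (x - 5): x^2 - 2x - 15
After multiplying by (x + 8): x^3 + 6x^2 - 31x - 120
After multiplying by (x - 3): x^4 + 3x^3 - 49x^2 - 27x + 360

x^4 + 3x^3 - 49x^2 - 27x + 360


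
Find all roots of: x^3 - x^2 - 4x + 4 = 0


Let p(x) = x^3 - x^2 - 4x + 4. By the rational root theorem (leading coefficient 1), any rational root is an integer divisor of 4: try ±1, ±2, ... in turn.
Test x = 1: value = 0 ✓, so (x - 1) is a factor.
Synthetic division by (x - 1): bring down 1; 1(1) - 1 = 0; 0(1) - 4 = -4; (-4)(1) + 4 = 0 → quotient x^2 - 4, remainder 0.
Solve the quadratic x^2 - 4 = 0: discriminant = 0^2 - 4(1)(-4) = 0 + 16 = 16.
sqrt(16) = 4, so x = (0 ± 4)/2: x = 2 or x = -2.
Collecting all roots found:

x = -2, x = 1, x = 2


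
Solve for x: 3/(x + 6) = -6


Multiply both sides by (x + 6): 3 = -6(x + 6)
Distribute: 3 = -6x - 36
-6x = 3 + 36 = 39
x = -13/2

x = -13/2


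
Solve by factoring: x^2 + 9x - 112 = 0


We need two numbers that multiply to -112 and add to 9.
Those numbers are 16 and -7 (since 16 * (-7) = -112 and 16 + (-7) = 9).
So x^2 + 9x - 112 = (x + 16)(x - 7) = 0
Setting each factor to zero: x = -16 or x = 7

x = -16, x = 7


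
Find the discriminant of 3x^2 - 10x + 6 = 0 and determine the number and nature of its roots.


For ax^2 + bx + c = 0, discriminant D = b^2 - 4ac
Here a = 3, b = -10, c = 6
D = (-10)^2 - 4(3)(6) = 100 - 72 = 28

D = 28 > 0 but not a perfect square
The equation has 2 distinct real irrational roots.

Discriminant = 28, 2 distinct real irrational roots


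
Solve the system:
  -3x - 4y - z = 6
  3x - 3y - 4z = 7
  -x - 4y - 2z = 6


Using Cramer's rule. Expand each determinant along the first row.
D  = (-3)*[(-3)*(-2) - (-4)*(-4)] - (-4)*[3*(-2) - (-4)*(-1)] + (-1)*[3*(-4) - (-3)*(-1)]
  = (-3)*(-10) - (-4)*(-10) + (-1)*(-15) = 5
Dx = 6*[(-3)*(-2) - (-4)*(-4)] - (-4)*[7*(-2) - (-4)*6] + (-1)*[7*(-4) - (-3)*6]
  = 6*(-10) - (-4)*(10) + (-1)*(-10) = -10
Dy = (-3)*[7*(-2) - (-4)*6] - 6*[3*(-2) - (-4)*(-1)] + (-1)*[3*6 - 7*(-1)]
  = (-3)*(10) - 6*(-10) + (-1)*(25) = 5
Dz = (-3)*[(-3)*6 - 7*(-4)] - (-4)*[3*6 - 7*(-1)] + 6*[3*(-4) - (-3)*(-1)]
  = (-3)*(10) - (-4)*(25) + 6*(-15) = -20
x = Dx/D = -10/5 = -2, y = Dy/D = 5/5 = 1, z = Dz/D = -20/5 = -4
Check eq1: (-3)(-2) + (-4)(1) + (-1)(-4) = 6 = 6 ✓
Check eq2: (3)(-2) + (-3)(1) + (-4)(-4) = 7 = 7 ✓
Check eq3: (-1)(-2) + (-4)(1) + (-2)(-4) = 6 = 6 ✓

x = -2, y = 1, z = -4


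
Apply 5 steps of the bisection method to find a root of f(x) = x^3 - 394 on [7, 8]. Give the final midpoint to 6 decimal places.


f(x) = x^3 - 394
f(7) = -51 < 0
f(8) = 118 > 0

Step 1: midpoint = (7.000000 + 8.000000)/2 = 7.500000
  f(7.500000) = 27.875000
  f(mid) > 0, so root is in [7.000000, 7.500000]

Step 2: midpoint = (7.000000 + 7.500000)/2 = 7.250000
  f(7.250000) = -12.921875
  f(mid) < 0, so root is in [7.250000, 7.500000]

Step 3: midpoint = (7.250000 + 7.500000)/2 = 7.375000
  f(7.375000) = 7.130859
  f(mid) > 0, so root is in [7.250000, 7.375000]

Step 4: midpoint = (7.250000 + 7.375000)/2 = 7.312500
  f(7.312500) = -2.981201
  f(mid) < 0, so root is in [7.312500, 7.375000]

Step 5: midpoint = (7.312500 + 7.375000)/2 = 7.343750
  f(7.343750) = 2.053314
  f(mid) > 0, so root is in [7.312500, 7.343750]

midpoint = 7.343750


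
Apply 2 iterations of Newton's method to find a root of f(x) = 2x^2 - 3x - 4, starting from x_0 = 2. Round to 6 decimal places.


Newton's method: x_(n+1) = x_n - f(x_n)/f'(x_n)
f(x) = 2x^2 - 3x - 4
f'(x) = 4x - 3

Iteration 1:
  f(2.000000) = -2.000000
  f'(2.000000) = 5.000000
  x_1 = 2.000000 - (-2.000000)/(5.000000) = 2.400000

Iteration 2:
  f(2.400000) = 0.320000
  f'(2.400000) = 6.600000
  x_2 = 2.400000 - (0.320000)/(6.600000) = 2.351515

x_2 = 2.351515


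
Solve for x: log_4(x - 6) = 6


Convert to exponential form: x - 6 = 4^6 = 4096
x = 4096 + 6 = 4102
Check: log_4(4102 - 6) = log_4(4096) = log_4(4096) = 6 ✓

x = 4102


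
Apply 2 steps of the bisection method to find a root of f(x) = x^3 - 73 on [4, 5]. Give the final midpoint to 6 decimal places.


f(x) = x^3 - 73
f(4) = -9 < 0
f(5) = 52 > 0

Step 1: midpoint = (4.000000 + 5.000000)/2 = 4.500000
  f(4.500000) = 18.125000
  f(mid) > 0, so root is in [4.000000, 4.500000]

Step 2: midpoint = (4.000000 + 4.500000)/2 = 4.250000
  f(4.250000) = 3.765625
  f(mid) > 0, so root is in [4.000000, 4.250000]

midpoint = 4.250000


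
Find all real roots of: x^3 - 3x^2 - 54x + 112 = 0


Let p(x) = x^3 - 3x^2 - 54x + 112. By the rational root theorem (leading coefficient 1), any rational root is an integer divisor of 112: try ±1, ±2, ... in turn.
Test x = 1: value = 56 ≠ 0.
Test x = -1: value = 162 ≠ 0.
Test x = 2: value = 0 ✓, so (x - 2) is a factor.
Synthetic division by (x - 2): bring down 1; 1(2) - 3 = -1; (-1)(2) - 54 = -56; (-56)(2) + 112 = 0 → quotient x^2 - x - 56, remainder 0.
Solve the quadratic x^2 - x - 56 = 0: discriminant = (-1)^2 - 4(1)(-56) = 1 + 224 = 225.
sqrt(225) = 15, so x = (1 ± 15)/2: x = 8 or x = -7.

x = -7, x = 2, x = 8


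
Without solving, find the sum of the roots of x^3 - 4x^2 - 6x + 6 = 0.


By Vieta's formulas for x^3 + bx^2 + cx + d = 0:
  r1 + r2 + r3 = -b/a = 4
  r1*r2 + r1*r3 + r2*r3 = c/a = -6
  r1*r2*r3 = -d/a = -6


Sum = 4


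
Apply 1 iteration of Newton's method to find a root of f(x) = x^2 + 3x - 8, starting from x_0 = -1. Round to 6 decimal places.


Newton's method: x_(n+1) = x_n - f(x_n)/f'(x_n)
f(x) = x^2 + 3x - 8
f'(x) = 2x + 3

Iteration 1:
  f(-1.000000) = -10.000000
  f'(-1.000000) = 1.000000
  x_1 = -1.000000 - (-10.000000)/(1.000000) = 9.000000

x_1 = 9.000000


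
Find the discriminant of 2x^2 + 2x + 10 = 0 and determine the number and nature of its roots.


For ax^2 + bx + c = 0, discriminant D = b^2 - 4ac
Here a = 2, b = 2, c = 10
D = (2)^2 - 4(2)(10) = 4 - 80 = -76

D = -76 < 0
The equation has no real roots (2 complex conjugate roots).

Discriminant = -76, no real roots (2 complex conjugate roots)


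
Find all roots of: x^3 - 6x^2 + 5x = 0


The constant term is 0, so x = 0 is a root. Factor out x:
  x^2 - 6x + 5 = 0
Solve the quadratic x^2 - 6x + 5 = 0: discriminant = (-6)^2 - 4(1)(5) = 36 - 20 = 16.
sqrt(16) = 4, so x = (6 ± 4)/2: x = 5 or x = 1.
Collecting all roots found:

x = 0, x = 1, x = 5


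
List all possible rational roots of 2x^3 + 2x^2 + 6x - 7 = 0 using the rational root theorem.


Rational root theorem: possible roots are ±p/q where:
  p divides the constant term (-7): p ∈ {1, 7}
  q divides the leading coefficient (2): q ∈ {1, 2}

All possible rational roots: -7, -7/2, -1, -1/2, 1/2, 1, 7/2, 7

-7, -7/2, -1, -1/2, 1/2, 1, 7/2, 7


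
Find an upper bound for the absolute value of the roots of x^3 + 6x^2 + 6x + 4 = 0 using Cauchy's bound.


Cauchy's bound: all roots r satisfy |r| <= 1 + max(|a_i/a_n|) for i = 0,...,n-1
where a_n is the leading coefficient.

Coefficients: [1, 6, 6, 4]
Leading coefficient a_n = 1
Ratios |a_i/a_n|: 6, 6, 4
Maximum ratio: 6
Cauchy's bound: |r| <= 1 + 6 = 7

Upper bound = 7


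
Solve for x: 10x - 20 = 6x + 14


Starting with: 10x - 20 = 6x + 14
Move all x terms to left: (10 - 6)x = 14 + 20
Simplify: 4x = 34
Divide both sides by 4: x = 17/2

x = 17/2


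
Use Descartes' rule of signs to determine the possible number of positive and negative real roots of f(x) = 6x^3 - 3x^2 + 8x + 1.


Descartes' rule of signs:

For positive roots, count sign changes in f(x) = 6x^3 - 3x^2 + 8x + 1:
Signs of coefficients: +, -, +, +
Number of sign changes: 2
Possible positive real roots: 2, 0

For negative roots, examine f(-x) = -6x^3 - 3x^2 - 8x + 1:
Signs of coefficients: -, -, -, +
Number of sign changes: 1
Possible negative real roots: 1

Positive roots: 2 or 0; Negative roots: 1


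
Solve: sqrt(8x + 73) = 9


Square both sides: 8x + 73 = 9^2 = 81
8x = 81 - 73 = 8
x = 1
Check: sqrt(8*1 + 73) = sqrt(81) = 9 ✓

x = 1


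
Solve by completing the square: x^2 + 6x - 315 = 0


Start: x^2 + 6x - 315 = 0
Move constant: x^2 + 6x = 315
Half of 6 is 3, squared is 9
Add 9 to both sides: x^2 + 6x + 9 = 324
(x + 3)^2 = 324
x + 3 = ±18
x = -3 + 18 = 15 or x = -3 - 18 = -21

x = -21, x = 15


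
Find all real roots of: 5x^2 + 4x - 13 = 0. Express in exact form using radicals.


Using the quadratic formula: x = (-b ± sqrt(b^2 - 4ac)) / (2a)
Here a = 5, b = 4, c = -13
Discriminant = b^2 - 4ac = 4^2 - 4(5)(-13) = 16 + 260 = 276
Since discriminant = 276 > 0, there are two real roots.
x = (-4 ± 2*sqrt(69)) / 10
Simplifying: x = (-2 ± sqrt(69)) / 5
Numerically: x ≈ 1.2613 or x ≈ -2.0613

x = (-2 + sqrt(69)) / 5 or x = (-2 - sqrt(69)) / 5


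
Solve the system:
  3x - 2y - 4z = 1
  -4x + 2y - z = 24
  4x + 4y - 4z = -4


Using Cramer's rule. Expand each determinant along the first row.
D  = 3*[2*(-4) - (-1)*4] - (-2)*[(-4)*(-4) - (-1)*4] + (-4)*[(-4)*4 - 2*4]
  = 3*(-4) - (-2)*(20) + (-4)*(-24) = 124
Dx = 1*[2*(-4) - (-1)*4] - (-2)*[24*(-4) - (-1)*(-4)] + (-4)*[24*4 - 2*(-4)]
  = 1*(-4) - (-2)*(-100) + (-4)*(104) = -620
Dy = 3*[24*(-4) - (-1)*(-4)] - 1*[(-4)*(-4) - (-1)*4] + (-4)*[(-4)*(-4) - 24*4]
  = 3*(-100) - 1*(20) + (-4)*(-80) = 0
Dz = 3*[2*(-4) - 24*4] - (-2)*[(-4)*(-4) - 24*4] + 1*[(-4)*4 - 2*4]
  = 3*(-104) - (-2)*(-80) + 1*(-24) = -496
x = Dx/D = -620/124 = -5, y = Dy/D = 0/124 = 0, z = Dz/D = -496/124 = -4
Check eq1: (3)(-5) + (-2)(0) + (-4)(-4) = 1 = 1 ✓
Check eq2: (-4)(-5) + (2)(0) + (-1)(-4) = 24 = 24 ✓
Check eq3: (4)(-5) + (4)(0) + (-4)(-4) = -4 = -4 ✓

x = -5, y = 0, z = -4


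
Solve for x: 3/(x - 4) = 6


Multiply both sides by (x - 4): 3 = 6(x - 4)
Distribute: 3 = 6x - 24
6x = 3 + 24 = 27
x = 9/2

x = 9/2


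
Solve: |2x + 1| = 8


An absolute value equation |expr| = 8 gives two cases:
Case 1: 2x + 1 = 8
  2x = 7, so x = 7/2
Case 2: 2x + 1 = -8
  2x = -9, so x = -9/2

x = -9/2, x = 7/2


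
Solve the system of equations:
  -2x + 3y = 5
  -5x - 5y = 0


Using Cramer's rule:
Determinant D = (-2)(-5) - (-5)(3) = 10 + 15 = 25
Dx = (5)(-5) - (0)(3) = -25 - 0 = -25
Dy = (-2)(0) - (-5)(5) = 0 + 25 = 25
x = Dx/D = -25/25 = -1
y = Dy/D = 25/25 = 1

x = -1, y = 1


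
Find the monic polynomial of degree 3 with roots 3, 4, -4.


A monic polynomial with roots 3, 4, -4 is:
p(x) = (x - 3)(x - 4)(x + 4)
After multiplying by (x - 3): x - 3
After multiplying by (x - 4): x^2 - 7x + 12
After multiplying by (x + 4): x^3 - 3x^2 - 16x + 48

x^3 - 3x^2 - 16x + 48


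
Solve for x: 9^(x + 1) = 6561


Express both sides with the same base.
6561 = 9^4
Since the bases match, equate exponents: x + 1 = 4
So x = 4 - (1) = 3

x = 3


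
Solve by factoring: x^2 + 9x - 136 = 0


We need two numbers that multiply to -136 and add to 9.
Those numbers are 17 and -8 (since 17 * (-8) = -136 and 17 + (-8) = 9).
So x^2 + 9x - 136 = (x + 17)(x - 8) = 0
Setting each factor to zero: x = -17 or x = 8

x = -17, x = 8


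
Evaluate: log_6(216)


We need the exponent such that 6^? = 216
6^3 = 216
Therefore log_6(216) = 3

3


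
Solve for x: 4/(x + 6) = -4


Multiply both sides by (x + 6): 4 = -4(x + 6)
Distribute: 4 = -4x - 24
-4x = 4 + 24 = 28
x = -7

x = -7


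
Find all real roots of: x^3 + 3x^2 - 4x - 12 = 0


Let p(x) = x^3 + 3x^2 - 4x - 12. By the rational root theorem (leading coefficient 1), any rational root is an integer divisor of 12: try ±1, ±2, ... in turn.
Test x = 1: value = -12 ≠ 0.
Test x = -1: value = -6 ≠ 0.
Test x = 2: value = 0 ✓, so (x - 2) is a factor.
Synthetic division by (x - 2): bring down 1; 1(2) + 3 = 5; 5(2) - 4 = 6; 6(2) - 12 = 0 → quotient x^2 + 5x + 6, remainder 0.
Solve the quadratic x^2 + 5x + 6 = 0: discriminant = 5^2 - 4(1)(6) = 25 - 24 = 1.
sqrt(1) = 1, so x = (-5 ± 1)/2: x = -2 or x = -3.

x = -3, x = -2, x = 2


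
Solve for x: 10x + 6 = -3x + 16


Starting with: 10x + 6 = -3x + 16
Move all x terms to left: (10 + 3)x = 16 - 6
Simplify: 13x = 10
Divide both sides by 13: x = 10/13

x = 10/13


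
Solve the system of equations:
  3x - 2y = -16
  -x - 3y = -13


Using Cramer's rule:
Determinant D = (3)(-3) - (-1)(-2) = -9 - 2 = -11
Dx = (-16)(-3) - (-13)(-2) = 48 - 26 = 22
Dy = (3)(-13) - (-1)(-16) = -39 - 16 = -55
x = Dx/D = 22/-11 = -2
y = Dy/D = -55/-11 = 5

x = -2, y = 5


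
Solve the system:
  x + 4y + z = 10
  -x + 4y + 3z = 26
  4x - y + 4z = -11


Using Cramer's rule. Expand each determinant along the first row.
D  = 1*[4*4 - 3*(-1)] - 4*[(-1)*4 - 3*4] + 1*[(-1)*(-1) - 4*4]
  = 1*(19) - 4*(-16) + 1*(-15) = 68
Dx = 10*[4*4 - 3*(-1)] - 4*[26*4 - 3*(-11)] + 1*[26*(-1) - 4*(-11)]
  = 10*(19) - 4*(137) + 1*(18) = -340
Dy = 1*[26*4 - 3*(-11)] - 10*[(-1)*4 - 3*4] + 1*[(-1)*(-11) - 26*4]
  = 1*(137) - 10*(-16) + 1*(-93) = 204
Dz = 1*[4*(-11) - 26*(-1)] - 4*[(-1)*(-11) - 26*4] + 10*[(-1)*(-1) - 4*4]
  = 1*(-18) - 4*(-93) + 10*(-15) = 204
x = Dx/D = -340/68 = -5, y = Dy/D = 204/68 = 3, z = Dz/D = 204/68 = 3
Check eq1: (1)(-5) + (4)(3) + (1)(3) = 10 = 10 ✓
Check eq2: (-1)(-5) + (4)(3) + (3)(3) = 26 = 26 ✓
Check eq3: (4)(-5) + (-1)(3) + (4)(3) = -11 = -11 ✓

x = -5, y = 3, z = 3


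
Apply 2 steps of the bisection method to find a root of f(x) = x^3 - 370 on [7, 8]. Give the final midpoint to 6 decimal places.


f(x) = x^3 - 370
f(7) = -27 < 0
f(8) = 142 > 0

Step 1: midpoint = (7.000000 + 8.000000)/2 = 7.500000
  f(7.500000) = 51.875000
  f(mid) > 0, so root is in [7.000000, 7.500000]

Step 2: midpoint = (7.000000 + 7.500000)/2 = 7.250000
  f(7.250000) = 11.078125
  f(mid) > 0, so root is in [7.000000, 7.250000]

midpoint = 7.250000


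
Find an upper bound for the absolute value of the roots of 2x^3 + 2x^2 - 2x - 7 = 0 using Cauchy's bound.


Cauchy's bound: all roots r satisfy |r| <= 1 + max(|a_i/a_n|) for i = 0,...,n-1
where a_n is the leading coefficient.

Coefficients: [2, 2, -2, -7]
Leading coefficient a_n = 2
Ratios |a_i/a_n|: 1, 1, 7/2
Maximum ratio: 7/2
Cauchy's bound: |r| <= 1 + 7/2 = 9/2

Upper bound = 9/2


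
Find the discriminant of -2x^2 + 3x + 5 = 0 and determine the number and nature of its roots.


For ax^2 + bx + c = 0, discriminant D = b^2 - 4ac
Here a = -2, b = 3, c = 5
D = (3)^2 - 4(-2)(5) = 9 + 40 = 49

D = 49 > 0 and is a perfect square (sqrt = 7)
The equation has 2 distinct real rational roots.

Discriminant = 49, 2 distinct real rational roots


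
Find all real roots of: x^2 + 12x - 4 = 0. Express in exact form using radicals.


Using the quadratic formula: x = (-b ± sqrt(b^2 - 4ac)) / (2a)
Here a = 1, b = 12, c = -4
Discriminant = b^2 - 4ac = 12^2 - 4(1)(-4) = 144 + 16 = 160
Since discriminant = 160 > 0, there are two real roots.
x = (-12 ± 4*sqrt(10)) / 2
Simplifying: x = -6 ± 2*sqrt(10)
Numerically: x ≈ 0.3246 or x ≈ -12.3246

x = -6 + 2*sqrt(10) or x = -6 - 2*sqrt(10)


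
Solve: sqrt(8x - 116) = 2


Square both sides: 8x - 116 = 2^2 = 4
8x = 4 + 116 = 120
x = 15
Check: sqrt(8*15 - 116) = sqrt(4) = 2 ✓

x = 15


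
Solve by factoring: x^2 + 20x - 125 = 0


We need two numbers that multiply to -125 and add to 20.
Those numbers are -5 and 25 (since (-5) * 25 = -125 and (-5) + 25 = 20).
So x^2 + 20x - 125 = (x - 5)(x + 25) = 0
Setting each factor to zero: x = 5 or x = -25

x = -25, x = 5


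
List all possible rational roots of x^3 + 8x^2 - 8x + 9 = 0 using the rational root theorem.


Rational root theorem: possible roots are ±p/q where:
  p divides the constant term (9): p ∈ {1, 3, 9}
  q divides the leading coefficient (1): q ∈ {1}

All possible rational roots: -9, -3, -1, 1, 3, 9

-9, -3, -1, 1, 3, 9


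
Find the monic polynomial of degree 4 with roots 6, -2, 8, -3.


A monic polynomial with roots 6, -2, 8, -3 is:
p(x) = (x - 6)(x + 2)(x - 8)(x + 3)
After multiplying by (x - 6): x - 6
After multiplying by (x + 2): x^2 - 4x - 12
After multiplying by (x - 8): x^3 - 12x^2 + 20x + 96
After multiplying by (x + 3): x^4 - 9x^3 - 16x^2 + 156x + 288

x^4 - 9x^3 - 16x^2 + 156x + 288


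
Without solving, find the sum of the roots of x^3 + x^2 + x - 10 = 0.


By Vieta's formulas for x^3 + bx^2 + cx + d = 0:
  r1 + r2 + r3 = -b/a = -1
  r1*r2 + r1*r3 + r2*r3 = c/a = 1
  r1*r2*r3 = -d/a = 10


Sum = -1


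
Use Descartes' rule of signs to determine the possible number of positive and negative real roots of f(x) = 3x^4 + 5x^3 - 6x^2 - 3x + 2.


Descartes' rule of signs:

For positive roots, count sign changes in f(x) = 3x^4 + 5x^3 - 6x^2 - 3x + 2:
Signs of coefficients: +, +, -, -, +
Number of sign changes: 2
Possible positive real roots: 2, 0

For negative roots, examine f(-x) = 3x^4 - 5x^3 - 6x^2 + 3x + 2:
Signs of coefficients: +, -, -, +, +
Number of sign changes: 2
Possible negative real roots: 2, 0

Positive roots: 2 or 0; Negative roots: 2 or 0


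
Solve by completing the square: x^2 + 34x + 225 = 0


Start: x^2 + 34x + 225 = 0
Move constant: x^2 + 34x = -225
Half of 34 is 17, squared is 289
Add 289 to both sides: x^2 + 34x + 289 = 64
(x + 17)^2 = 64
x + 17 = ±8
x = -17 + 8 = -9 or x = -17 - 8 = -25

x = -25, x = -9


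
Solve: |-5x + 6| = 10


An absolute value equation |expr| = 10 gives two cases:
Case 1: -5x + 6 = 10
  -5x = 4, so x = -4/5
Case 2: -5x + 6 = -10
  -5x = -16, so x = 16/5

x = -4/5, x = 16/5


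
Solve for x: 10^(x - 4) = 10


Express both sides with the same base.
10 = 10^1
Since the bases match, equate exponents: x - 4 = 1
So x = 1 - (-4) = 5

x = 5


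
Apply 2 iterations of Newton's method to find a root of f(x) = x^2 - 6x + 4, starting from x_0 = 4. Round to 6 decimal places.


Newton's method: x_(n+1) = x_n - f(x_n)/f'(x_n)
f(x) = x^2 - 6x + 4
f'(x) = 2x - 6

Iteration 1:
  f(4.000000) = -4.000000
  f'(4.000000) = 2.000000
  x_1 = 4.000000 - (-4.000000)/(2.000000) = 6.000000

Iteration 2:
  f(6.000000) = 4.000000
  f'(6.000000) = 6.000000
  x_2 = 6.000000 - (4.000000)/(6.000000) = 5.333333

x_2 = 5.333333


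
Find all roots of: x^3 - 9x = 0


The constant term is 0, so x = 0 is a root. Factor out x:
  x^2 - 9 = 0
Solve the quadratic x^2 - 9 = 0: discriminant = 0^2 - 4(1)(-9) = 0 + 36 = 36.
sqrt(36) = 6, so x = (0 ± 6)/2: x = 3 or x = -3.
Collecting all roots found:

x = -3, x = 0, x = 3


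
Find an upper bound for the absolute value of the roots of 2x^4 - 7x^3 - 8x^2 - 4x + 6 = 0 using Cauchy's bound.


Cauchy's bound: all roots r satisfy |r| <= 1 + max(|a_i/a_n|) for i = 0,...,n-1
where a_n is the leading coefficient.

Coefficients: [2, -7, -8, -4, 6]
Leading coefficient a_n = 2
Ratios |a_i/a_n|: 7/2, 4, 2, 3
Maximum ratio: 4
Cauchy's bound: |r| <= 1 + 4 = 5

Upper bound = 5


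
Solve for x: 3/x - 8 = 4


Subtract -8 from both sides: 3/x = 12
Multiply both sides by x: 3 = 12 * x
Divide by 12: x = 1/4

x = 1/4


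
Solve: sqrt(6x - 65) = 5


Square both sides: 6x - 65 = 5^2 = 25
6x = 25 + 65 = 90
x = 15
Check: sqrt(6*15 - 65) = sqrt(25) = 5 ✓

x = 15


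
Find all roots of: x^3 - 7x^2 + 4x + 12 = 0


Let p(x) = x^3 - 7x^2 + 4x + 12. By the rational root theorem (leading coefficient 1), any rational root is an integer divisor of 12: try ±1, ±2, ... in turn.
Test x = 1: value = 10 ≠ 0.
Test x = -1: value = 0 ✓, so (x + 1) is a factor.
Synthetic division by (x + 1): bring down 1; 1(-1) - 7 = -8; (-8)(-1) + 4 = 12; 12(-1) + 12 = 0 → quotient x^2 - 8x + 12, remainder 0.
Solve the quadratic x^2 - 8x + 12 = 0: discriminant = (-8)^2 - 4(1)(12) = 64 - 48 = 16.
sqrt(16) = 4, so x = (8 ± 4)/2: x = 6 or x = 2.
Collecting all roots found:

x = -1, x = 2, x = 6


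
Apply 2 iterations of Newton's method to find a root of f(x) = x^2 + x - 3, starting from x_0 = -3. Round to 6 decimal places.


Newton's method: x_(n+1) = x_n - f(x_n)/f'(x_n)
f(x) = x^2 + x - 3
f'(x) = 2x + 1

Iteration 1:
  f(-3.000000) = 3.000000
  f'(-3.000000) = -5.000000
  x_1 = -3.000000 - (3.000000)/(-5.000000) = -2.400000

Iteration 2:
  f(-2.400000) = 0.360000
  f'(-2.400000) = -3.800000
  x_2 = -2.400000 - (0.360000)/(-3.800000) = -2.305263

x_2 = -2.305263


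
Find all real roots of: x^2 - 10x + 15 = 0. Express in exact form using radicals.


Using the quadratic formula: x = (-b ± sqrt(b^2 - 4ac)) / (2a)
Here a = 1, b = -10, c = 15
Discriminant = b^2 - 4ac = (-10)^2 - 4(1)(15) = 100 - 60 = 40
Since discriminant = 40 > 0, there are two real roots.
x = (10 ± 2*sqrt(10)) / 2
Simplifying: x = 5 ± sqrt(10)
Numerically: x ≈ 8.1623 or x ≈ 1.8377

x = 5 + sqrt(10) or x = 5 - sqrt(10)


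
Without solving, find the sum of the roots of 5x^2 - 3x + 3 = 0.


By Vieta's formulas for ax^2 + bx + c = 0:
  Sum of roots = -b/a
  Product of roots = c/a

Here a = 5, b = -3, c = 3
Sum = -(-3)/5 = 3/5
Product = 3/5 = 3/5

Sum = 3/5


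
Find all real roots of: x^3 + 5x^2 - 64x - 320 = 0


Let p(x) = x^3 + 5x^2 - 64x - 320. By the rational root theorem (leading coefficient 1), any rational root is an integer divisor of 320: try ±1, ±2, ... in turn.
Test x = 1: value = -378 ≠ 0.
Test x = -1: value = -252 ≠ 0.
Test x = 2: value = -420 ≠ 0.
Test x = -2: value = -180 ≠ 0.
Test x = 4: value = -432 ≠ 0.
Test x = -4: value = -48 ≠ 0.
Test x = 5: value = -390 ≠ 0.
Test x = -5: value = 0 ✓, so (x + 5) is a factor.
Synthetic division by (x + 5): bring down 1; 1(-5) + 5 = 0; 0(-5) - 64 = -64; (-64)(-5) - 320 = 0 → quotient x^2 - 64, remainder 0.
Solve the quadratic x^2 - 64 = 0: discriminant = 0^2 - 4(1)(-64) = 0 + 256 = 256.
sqrt(256) = 16, so x = (0 ± 16)/2: x = 8 or x = -8.

x = -8, x = -5, x = 8


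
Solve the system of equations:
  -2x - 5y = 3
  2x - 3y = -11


Using Cramer's rule:
Determinant D = (-2)(-3) - (2)(-5) = 6 + 10 = 16
Dx = (3)(-3) - (-11)(-5) = -9 - 55 = -64
Dy = (-2)(-11) - (2)(3) = 22 - 6 = 16
x = Dx/D = -64/16 = -4
y = Dy/D = 16/16 = 1

x = -4, y = 1


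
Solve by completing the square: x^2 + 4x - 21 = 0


Start: x^2 + 4x - 21 = 0
Move constant: x^2 + 4x = 21
Half of 4 is 2, squared is 4
Add 4 to both sides: x^2 + 4x + 4 = 25
(x + 2)^2 = 25
x + 2 = ±5
x = -2 + 5 = 3 or x = -2 - 5 = -7

x = -7, x = 3


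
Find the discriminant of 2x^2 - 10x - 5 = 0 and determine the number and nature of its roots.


For ax^2 + bx + c = 0, discriminant D = b^2 - 4ac
Here a = 2, b = -10, c = -5
D = (-10)^2 - 4(2)(-5) = 100 + 40 = 140

D = 140 > 0 but not a perfect square
The equation has 2 distinct real irrational roots.

Discriminant = 140, 2 distinct real irrational roots


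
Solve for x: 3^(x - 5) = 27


Express both sides with the same base.
27 = 3^3
Since the bases match, equate exponents: x - 5 = 3
So x = 3 - (-5) = 8

x = 8


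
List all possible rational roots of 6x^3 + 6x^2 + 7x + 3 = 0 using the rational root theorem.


Rational root theorem: possible roots are ±p/q where:
  p divides the constant term (3): p ∈ {1, 3}
  q divides the leading coefficient (6): q ∈ {1, 2, 3, 6}

All possible rational roots: -3, -3/2, -1, -1/2, -1/3, -1/6, 1/6, 1/3, 1/2, 1, 3/2, 3

-3, -3/2, -1, -1/2, -1/3, -1/6, 1/6, 1/3, 1/2, 1, 3/2, 3


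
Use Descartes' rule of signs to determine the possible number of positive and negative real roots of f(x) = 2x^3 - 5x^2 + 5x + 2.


Descartes' rule of signs:

For positive roots, count sign changes in f(x) = 2x^3 - 5x^2 + 5x + 2:
Signs of coefficients: +, -, +, +
Number of sign changes: 2
Possible positive real roots: 2, 0

For negative roots, examine f(-x) = -2x^3 - 5x^2 - 5x + 2:
Signs of coefficients: -, -, -, +
Number of sign changes: 1
Possible negative real roots: 1

Positive roots: 2 or 0; Negative roots: 1


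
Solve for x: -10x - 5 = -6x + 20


Starting with: -10x - 5 = -6x + 20
Move all x terms to left: (-10 + 6)x = 20 + 5
Simplify: -4x = 25
Divide both sides by -4: x = -25/4

x = -25/4


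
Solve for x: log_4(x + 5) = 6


Convert to exponential form: x + 5 = 4^6 = 4096
x = 4096 - 5 = 4091
Check: log_4(4091 + 5) = log_4(4096) = log_4(4096) = 6 ✓

x = 4091


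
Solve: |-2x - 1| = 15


An absolute value equation |expr| = 15 gives two cases:
Case 1: -2x - 1 = 15
  -2x = 16, so x = -8
Case 2: -2x - 1 = -15
  -2x = -14, so x = 7

x = -8, x = 7


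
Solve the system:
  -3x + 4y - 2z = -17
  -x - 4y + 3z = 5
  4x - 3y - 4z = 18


Using Cramer's rule. Expand each determinant along the first row.
D  = (-3)*[(-4)*(-4) - 3*(-3)] - 4*[(-1)*(-4) - 3*4] + (-2)*[(-1)*(-3) - (-4)*4]
  = (-3)*(25) - 4*(-8) + (-2)*(19) = -81
Dx = (-17)*[(-4)*(-4) - 3*(-3)] - 4*[5*(-4) - 3*18] + (-2)*[5*(-3) - (-4)*18]
  = (-17)*(25) - 4*(-74) + (-2)*(57) = -243
Dy = (-3)*[5*(-4) - 3*18] - (-17)*[(-1)*(-4) - 3*4] + (-2)*[(-1)*18 - 5*4]
  = (-3)*(-74) - (-17)*(-8) + (-2)*(-38) = 162
Dz = (-3)*[(-4)*18 - 5*(-3)] - 4*[(-1)*18 - 5*4] + (-17)*[(-1)*(-3) - (-4)*4]
  = (-3)*(-57) - 4*(-38) + (-17)*(19) = 0
x = Dx/D = -243/-81 = 3, y = Dy/D = 162/-81 = -2, z = Dz/D = 0/-81 = 0
Check eq1: (-3)(3) + (4)(-2) + (-2)(0) = -17 = -17 ✓
Check eq2: (-1)(3) + (-4)(-2) + (3)(0) = 5 = 5 ✓
Check eq3: (4)(3) + (-3)(-2) + (-4)(0) = 18 = 18 ✓

x = 3, y = -2, z = 0


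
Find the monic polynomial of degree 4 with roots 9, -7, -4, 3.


A monic polynomial with roots 9, -7, -4, 3 is:
p(x) = (x - 9)(x + 7)(x + 4)(x - 3)
After multiplying by (x - 9): x - 9
After multiplying by (x + 7): x^2 - 2x - 63
After multiplying by (x + 4): x^3 + 2x^2 - 71x - 252
After multiplying by (x - 3): x^4 - x^3 - 77x^2 - 39x + 756

x^4 - x^3 - 77x^2 - 39x + 756


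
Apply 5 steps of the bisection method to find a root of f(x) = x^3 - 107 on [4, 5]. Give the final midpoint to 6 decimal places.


f(x) = x^3 - 107
f(4) = -43 < 0
f(5) = 18 > 0

Step 1: midpoint = (4.000000 + 5.000000)/2 = 4.500000
  f(4.500000) = -15.875000
  f(mid) < 0, so root is in [4.500000, 5.000000]

Step 2: midpoint = (4.500000 + 5.000000)/2 = 4.750000
  f(4.750000) = 0.171875
  f(mid) > 0, so root is in [4.500000, 4.750000]

Step 3: midpoint = (4.500000 + 4.750000)/2 = 4.625000
  f(4.625000) = -8.068359
  f(mid) < 0, so root is in [4.625000, 4.750000]

Step 4: midpoint = (4.625000 + 4.750000)/2 = 4.687500
  f(4.687500) = -4.003174
  f(mid) < 0, so root is in [4.687500, 4.750000]

Step 5: midpoint = (4.687500 + 4.750000)/2 = 4.718750
  f(4.718750) = -1.929474
  f(mid) < 0, so root is in [4.718750, 4.750000]

midpoint = 4.718750


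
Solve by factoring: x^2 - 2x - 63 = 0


We need two numbers that multiply to -63 and add to -2.
Those numbers are -9 and 7 (since (-9) * 7 = -63 and (-9) + 7 = -2).
So x^2 - 2x - 63 = (x - 9)(x + 7) = 0
Setting each factor to zero: x = 9 or x = -7

x = -7, x = 9


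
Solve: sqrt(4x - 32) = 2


Square both sides: 4x - 32 = 2^2 = 4
4x = 4 + 32 = 36
x = 9
Check: sqrt(4*9 - 32) = sqrt(4) = 2 ✓

x = 9


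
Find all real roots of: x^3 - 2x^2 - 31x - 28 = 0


Let p(x) = x^3 - 2x^2 - 31x - 28. By the rational root theorem (leading coefficient 1), any rational root is an integer divisor of 28: try ±1, ±2, ... in turn.
Test x = 1: value = -60 ≠ 0.
Test x = -1: value = 0 ✓, so (x + 1) is a factor.
Synthetic division by (x + 1): bring down 1; 1(-1) - 2 = -3; (-3)(-1) - 31 = -28; (-28)(-1) - 28 = 0 → quotient x^2 - 3x - 28, remainder 0.
Solve the quadratic x^2 - 3x - 28 = 0: discriminant = (-3)^2 - 4(1)(-28) = 9 + 112 = 121.
sqrt(121) = 11, so x = (3 ± 11)/2: x = 7 or x = -4.

x = -4, x = -1, x = 7


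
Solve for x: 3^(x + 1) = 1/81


Express both sides with the same base.
1/81 = 3^(-4)
Since the bases match, equate exponents: x + 1 = -4
So x = -4 - (1) = -5

x = -5


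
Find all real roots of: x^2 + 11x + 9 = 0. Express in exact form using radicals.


Using the quadratic formula: x = (-b ± sqrt(b^2 - 4ac)) / (2a)
Here a = 1, b = 11, c = 9
Discriminant = b^2 - 4ac = 11^2 - 4(1)(9) = 121 - 36 = 85
Since discriminant = 85 > 0, there are two real roots.
x = (-11 ± sqrt(85)) / 2
Numerically: x ≈ -0.8902 or x ≈ -10.1098

x = (-11 + sqrt(85)) / 2 or x = (-11 - sqrt(85)) / 2


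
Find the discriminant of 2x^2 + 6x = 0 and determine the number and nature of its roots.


For ax^2 + bx + c = 0, discriminant D = b^2 - 4ac
Here a = 2, b = 6, c = 0
D = (6)^2 - 4(2)(0) = 36 - 0 = 36

D = 36 > 0 and is a perfect square (sqrt = 6)
The equation has 2 distinct real rational roots.

Discriminant = 36, 2 distinct real rational roots


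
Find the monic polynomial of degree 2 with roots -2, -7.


A monic polynomial with roots -2, -7 is:
p(x) = (x + 2)(x + 7)
After multiplying by (x + 2): x + 2
After multiplying by (x + 7): x^2 + 9x + 14

x^2 + 9x + 14


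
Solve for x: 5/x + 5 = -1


Subtract 5 from both sides: 5/x = -6
Multiply both sides by x: 5 = -6 * x
Divide by -6: x = -5/6

x = -5/6


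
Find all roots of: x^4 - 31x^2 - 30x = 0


The constant term is 0, so x = 0 is a root. Factor out x:
  x^3 - 31x - 30 = 0
Let p(x) = x^3 - 31x - 30. By the rational root theorem (leading coefficient 1), any rational root is an integer divisor of 30: try ±1, ±2, ... in turn.
Test x = 1: value = -60 ≠ 0.
Test x = -1: value = 0 ✓, so (x + 1) is a factor.
Synthetic division by (x + 1): bring down 1; 1(-1) + 0 = -1; (-1)(-1) - 31 = -30; (-30)(-1) - 30 = 0 → quotient x^2 - x - 30, remainder 0.
Solve the quadratic x^2 - x - 30 = 0: discriminant = (-1)^2 - 4(1)(-30) = 1 + 120 = 121.
sqrt(121) = 11, so x = (1 ± 11)/2: x = 6 or x = -5.
Collecting all roots found:

x = -5, x = -1, x = 0, x = 6


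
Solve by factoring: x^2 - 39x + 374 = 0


We need two numbers that multiply to 374 and add to -39.
Those numbers are -17 and -22 (since (-17) * (-22) = 374 and (-17) + (-22) = -39).
So x^2 - 39x + 374 = (x - 17)(x - 22) = 0
Setting each factor to zero: x = 17 or x = 22

x = 17, x = 22


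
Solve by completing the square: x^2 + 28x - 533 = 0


Start: x^2 + 28x - 533 = 0
Move constant: x^2 + 28x = 533
Half of 28 is 14, squared is 196
Add 196 to both sides: x^2 + 28x + 196 = 729
(x + 14)^2 = 729
x + 14 = ±27
x = -14 + 27 = 13 or x = -14 - 27 = -41

x = -41, x = 13


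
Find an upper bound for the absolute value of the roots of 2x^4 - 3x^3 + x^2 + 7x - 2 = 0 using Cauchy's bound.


Cauchy's bound: all roots r satisfy |r| <= 1 + max(|a_i/a_n|) for i = 0,...,n-1
where a_n is the leading coefficient.

Coefficients: [2, -3, 1, 7, -2]
Leading coefficient a_n = 2
Ratios |a_i/a_n|: 3/2, 1/2, 7/2, 1
Maximum ratio: 7/2
Cauchy's bound: |r| <= 1 + 7/2 = 9/2

Upper bound = 9/2


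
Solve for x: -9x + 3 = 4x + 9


Starting with: -9x + 3 = 4x + 9
Move all x terms to left: (-9 - 4)x = 9 - 3
Simplify: -13x = 6
Divide both sides by -13: x = -6/13

x = -6/13


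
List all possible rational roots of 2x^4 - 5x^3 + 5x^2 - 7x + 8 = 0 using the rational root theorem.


Rational root theorem: possible roots are ±p/q where:
  p divides the constant term (8): p ∈ {1, 2, 4, 8}
  q divides the leading coefficient (2): q ∈ {1, 2}

All possible rational roots: -8, -4, -2, -1, -1/2, 1/2, 1, 2, 4, 8

-8, -4, -2, -1, -1/2, 1/2, 1, 2, 4, 8


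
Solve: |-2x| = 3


An absolute value equation |expr| = 3 gives two cases:
Case 1: -2x = 3
  -2x = 3, so x = -3/2
Case 2: -2x = -3
  -2x = -3, so x = 3/2

x = -3/2, x = 3/2


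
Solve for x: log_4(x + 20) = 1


Convert to exponential form: x + 20 = 4^1 = 4
x = 4 - 20 = -16
Check: log_4(-16 + 20) = log_4(4) = log_4(4) = 1 ✓

x = -16


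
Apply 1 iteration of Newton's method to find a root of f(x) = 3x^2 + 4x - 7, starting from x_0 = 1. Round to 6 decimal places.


Newton's method: x_(n+1) = x_n - f(x_n)/f'(x_n)
f(x) = 3x^2 + 4x - 7
f'(x) = 6x + 4

Iteration 1:
  f(1.000000) = 0.000000
  f'(1.000000) = 10.000000
  x_1 = 1.000000 - (0.000000)/(10.000000) = 1.000000

x_1 = 1.000000


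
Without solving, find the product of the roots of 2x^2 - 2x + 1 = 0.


By Vieta's formulas for ax^2 + bx + c = 0:
  Sum of roots = -b/a
  Product of roots = c/a

Here a = 2, b = -2, c = 1
Sum = -(-2)/2 = 1
Product = 1/2 = 1/2

Product = 1/2


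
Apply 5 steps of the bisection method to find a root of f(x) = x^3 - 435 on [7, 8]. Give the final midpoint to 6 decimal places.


f(x) = x^3 - 435
f(7) = -92 < 0
f(8) = 77 > 0

Step 1: midpoint = (7.000000 + 8.000000)/2 = 7.500000
  f(7.500000) = -13.125000
  f(mid) < 0, so root is in [7.500000, 8.000000]

Step 2: midpoint = (7.500000 + 8.000000)/2 = 7.750000
  f(7.750000) = 30.484375
  f(mid) > 0, so root is in [7.500000, 7.750000]

Step 3: midpoint = (7.500000 + 7.750000)/2 = 7.625000
  f(7.625000) = 8.322266
  f(mid) > 0, so root is in [7.500000, 7.625000]

Step 4: midpoint = (7.500000 + 7.625000)/2 = 7.562500
  f(7.562500) = -2.489990
  f(mid) < 0, so root is in [7.562500, 7.625000]

Step 5: midpoint = (7.562500 + 7.625000)/2 = 7.593750
  f(7.593750) = 2.893890
  f(mid) > 0, so root is in [7.562500, 7.593750]

midpoint = 7.593750


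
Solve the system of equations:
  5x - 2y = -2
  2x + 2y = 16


Using Cramer's rule:
Determinant D = (5)(2) - (2)(-2) = 10 + 4 = 14
Dx = (-2)(2) - (16)(-2) = -4 + 32 = 28
Dy = (5)(16) - (2)(-2) = 80 + 4 = 84
x = Dx/D = 28/14 = 2
y = Dy/D = 84/14 = 6

x = 2, y = 6


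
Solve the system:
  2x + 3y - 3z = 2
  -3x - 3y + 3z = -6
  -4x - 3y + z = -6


Using Cramer's rule. Expand each determinant along the first row.
D  = 2*[(-3)*1 - 3*(-3)] - 3*[(-3)*1 - 3*(-4)] + (-3)*[(-3)*(-3) - (-3)*(-4)]
  = 2*(6) - 3*(9) + (-3)*(-3) = -6
Dx = 2*[(-3)*1 - 3*(-3)] - 3*[(-6)*1 - 3*(-6)] + (-3)*[(-6)*(-3) - (-3)*(-6)]
  = 2*(6) - 3*(12) + (-3)*(0) = -24
Dy = 2*[(-6)*1 - 3*(-6)] - 2*[(-3)*1 - 3*(-4)] + (-3)*[(-3)*(-6) - (-6)*(-4)]
  = 2*(12) - 2*(9) + (-3)*(-6) = 24
Dz = 2*[(-3)*(-6) - (-6)*(-3)] - 3*[(-3)*(-6) - (-6)*(-4)] + 2*[(-3)*(-3) - (-3)*(-4)]
  = 2*(0) - 3*(-6) + 2*(-3) = 12
x = Dx/D = -24/-6 = 4, y = Dy/D = 24/-6 = -4, z = Dz/D = 12/-6 = -2
Check eq1: (2)(4) + (3)(-4) + (-3)(-2) = 2 = 2 ✓
Check eq2: (-3)(4) + (-3)(-4) + (3)(-2) = -6 = -6 ✓
Check eq3: (-4)(4) + (-3)(-4) + (1)(-2) = -6 = -6 ✓

x = 4, y = -4, z = -2


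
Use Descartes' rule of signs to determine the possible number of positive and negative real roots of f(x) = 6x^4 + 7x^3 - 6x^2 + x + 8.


Descartes' rule of signs:

For positive roots, count sign changes in f(x) = 6x^4 + 7x^3 - 6x^2 + x + 8:
Signs of coefficients: +, +, -, +, +
Number of sign changes: 2
Possible positive real roots: 2, 0

For negative roots, examine f(-x) = 6x^4 - 7x^3 - 6x^2 - x + 8:
Signs of coefficients: +, -, -, -, +
Number of sign changes: 2
Possible negative real roots: 2, 0

Positive roots: 2 or 0; Negative roots: 2 or 0


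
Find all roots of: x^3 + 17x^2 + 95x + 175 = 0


Let p(x) = x^3 + 17x^2 + 95x + 175. By the rational root theorem (leading coefficient 1), any rational root is an integer divisor of 175: try ±1, ±2, ... in turn.
Test x = 1: value = 288 ≠ 0.
Test x = -1: value = 96 ≠ 0.
Test x = 5: value = 1200 ≠ 0.
Test x = -5: value = 0 ✓, so (x + 5) is a factor.
Synthetic division by (x + 5): bring down 1; 1(-5) + 17 = 12; 12(-5) + 95 = 35; 35(-5) + 175 = 0 → quotient x^2 + 12x + 35, remainder 0.
Solve the quadratic x^2 + 12x + 35 = 0: discriminant = 12^2 - 4(1)(35) = 144 - 140 = 4.
sqrt(4) = 2, so x = (-12 ± 2)/2: x = -5 or x = -7.
Collecting all roots found:

x = -7, x = -5 (multiplicity 2)


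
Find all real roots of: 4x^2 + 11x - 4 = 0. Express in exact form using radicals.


Using the quadratic formula: x = (-b ± sqrt(b^2 - 4ac)) / (2a)
Here a = 4, b = 11, c = -4
Discriminant = b^2 - 4ac = 11^2 - 4(4)(-4) = 121 + 64 = 185
Since discriminant = 185 > 0, there are two real roots.
x = (-11 ± sqrt(185)) / 8
Numerically: x ≈ 0.3252 or x ≈ -3.0752

x = (-11 + sqrt(185)) / 8 or x = (-11 - sqrt(185)) / 8


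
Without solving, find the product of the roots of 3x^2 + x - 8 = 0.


By Vieta's formulas for ax^2 + bx + c = 0:
  Sum of roots = -b/a
  Product of roots = c/a

Here a = 3, b = 1, c = -8
Sum = -(1)/3 = -1/3
Product = -8/3 = -8/3

Product = -8/3


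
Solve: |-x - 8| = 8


An absolute value equation |expr| = 8 gives two cases:
Case 1: -x - 8 = 8
  -x = 16, so x = -16
Case 2: -x - 8 = -8
  -x = 0, so x = 0

x = -16, x = 0
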